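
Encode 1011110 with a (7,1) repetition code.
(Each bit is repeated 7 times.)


Each bit -> 7 copies

1111111000000011111111111111111111111111110000000


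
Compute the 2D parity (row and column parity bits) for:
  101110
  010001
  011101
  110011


Row parities: 0000
Column parities: 010001

Row P: 0000, Col P: 010001, Corner: 0


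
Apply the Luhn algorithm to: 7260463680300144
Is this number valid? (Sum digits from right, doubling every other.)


Luhn sum = 62
62 mod 10 = 2

Invalid (Luhn sum mod 10 = 2)


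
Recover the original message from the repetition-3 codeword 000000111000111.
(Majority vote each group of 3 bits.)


Groups: 000, 000, 111, 000, 111
Majority votes: 00101

00101


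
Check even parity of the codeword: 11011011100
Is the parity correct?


Number of 1s: 7

No, parity error (7 ones)


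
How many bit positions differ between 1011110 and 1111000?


XOR: 0100110
Count of 1s: 3

3


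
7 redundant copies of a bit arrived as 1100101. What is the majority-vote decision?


Ones: 4 out of 7
Threshold: 4

1 (4/7 voted 1)


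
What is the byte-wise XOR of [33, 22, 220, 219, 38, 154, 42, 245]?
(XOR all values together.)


XOR chain: 33 ^ 22 ^ 220 ^ 219 ^ 38 ^ 154 ^ 42 ^ 245 = 83

83


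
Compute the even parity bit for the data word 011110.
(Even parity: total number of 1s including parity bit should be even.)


Number of 1s in data: 4
Parity bit: 0

0


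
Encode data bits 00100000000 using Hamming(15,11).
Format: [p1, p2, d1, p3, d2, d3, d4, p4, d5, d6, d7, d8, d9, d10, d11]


Parity bits: p1=0, p2=1, p3=1, p4=0

010101000000000


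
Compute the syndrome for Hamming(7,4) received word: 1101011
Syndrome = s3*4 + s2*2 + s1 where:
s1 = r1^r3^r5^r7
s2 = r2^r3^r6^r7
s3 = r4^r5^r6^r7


s1=0, s2=1, s3=1

Syndrome = 6 (error at position 6)


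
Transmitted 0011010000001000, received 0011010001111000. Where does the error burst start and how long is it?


XOR: 0000000001110000

Burst at position 9, length 3


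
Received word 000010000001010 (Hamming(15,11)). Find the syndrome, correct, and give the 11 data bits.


Syndrome = 7: error at position 7

Data: 01010001010 (corrected bit 7)


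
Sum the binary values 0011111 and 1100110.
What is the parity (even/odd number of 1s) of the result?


0011111 = 31
1100110 = 102
Sum = 133 = 10000101
1s count = 3

odd parity (3 ones in 10000101)


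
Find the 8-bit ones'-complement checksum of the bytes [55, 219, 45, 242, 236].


Sum = 797 mod 256 = 29
Complement = 226

226


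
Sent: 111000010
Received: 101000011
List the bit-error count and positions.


XOR: 010000001

2 error(s) at position(s): 1, 8


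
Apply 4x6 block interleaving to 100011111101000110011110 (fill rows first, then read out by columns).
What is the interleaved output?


Matrix:
  100011
  111101
  000110
  011110
Read columns: 110001010101011110111100

110001010101011110111100


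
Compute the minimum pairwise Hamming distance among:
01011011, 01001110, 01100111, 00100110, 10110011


Comparing all pairs, minimum distance: 2
Can detect 1 errors, correct 0 errors

2


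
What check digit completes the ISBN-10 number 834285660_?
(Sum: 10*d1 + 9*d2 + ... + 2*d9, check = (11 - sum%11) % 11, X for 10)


Weighted sum: 268
268 mod 11 = 4

Check digit: 7


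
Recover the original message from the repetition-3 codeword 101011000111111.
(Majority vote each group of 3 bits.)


Groups: 101, 011, 000, 111, 111
Majority votes: 11011

11011


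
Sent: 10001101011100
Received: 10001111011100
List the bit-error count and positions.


XOR: 00000010000000

1 error(s) at position(s): 6


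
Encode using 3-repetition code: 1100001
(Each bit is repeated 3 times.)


Each bit -> 3 copies

111111000000000000111


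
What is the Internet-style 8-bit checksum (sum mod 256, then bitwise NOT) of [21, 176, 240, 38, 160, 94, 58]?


Sum = 787 mod 256 = 19
Complement = 236

236


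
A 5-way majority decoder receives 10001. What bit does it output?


Ones: 2 out of 5
Threshold: 3

0 (2/5 voted 1)


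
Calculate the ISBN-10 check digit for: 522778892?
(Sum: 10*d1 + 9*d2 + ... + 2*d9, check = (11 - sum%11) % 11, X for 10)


Weighted sum: 278
278 mod 11 = 3

Check digit: 8


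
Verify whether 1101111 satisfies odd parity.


Number of 1s: 6

No, parity error (6 ones)


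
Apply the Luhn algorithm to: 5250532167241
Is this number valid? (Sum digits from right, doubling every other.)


Luhn sum = 51
51 mod 10 = 1

Invalid (Luhn sum mod 10 = 1)


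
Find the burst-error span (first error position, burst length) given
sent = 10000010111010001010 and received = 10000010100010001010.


XOR: 00000000011000000000

Burst at position 9, length 2


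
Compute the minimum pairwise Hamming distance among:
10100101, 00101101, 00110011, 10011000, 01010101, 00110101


Comparing all pairs, minimum distance: 2
Can detect 1 errors, correct 0 errors

2


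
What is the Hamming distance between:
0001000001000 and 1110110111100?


XOR: 1111110110100
Count of 1s: 9

9


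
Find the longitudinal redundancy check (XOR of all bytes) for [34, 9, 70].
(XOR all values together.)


XOR chain: 34 ^ 9 ^ 70 = 109

109


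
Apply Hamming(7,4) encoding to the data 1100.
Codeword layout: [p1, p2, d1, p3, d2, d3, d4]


Parity bits: p1=0, p2=1, p3=1

0111100


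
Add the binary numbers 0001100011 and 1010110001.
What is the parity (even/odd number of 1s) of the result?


0001100011 = 99
1010110001 = 689
Sum = 788 = 1100010100
1s count = 4

even parity (4 ones in 1100010100)


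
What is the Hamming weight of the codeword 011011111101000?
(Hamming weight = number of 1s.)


Counting 1s in 011011111101000

9


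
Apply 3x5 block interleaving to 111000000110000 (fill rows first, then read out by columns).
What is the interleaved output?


Matrix:
  11100
  00001
  10000
Read columns: 101100100000010

101100100000010


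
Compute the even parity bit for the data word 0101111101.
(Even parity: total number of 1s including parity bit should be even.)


Number of 1s in data: 7
Parity bit: 1

1


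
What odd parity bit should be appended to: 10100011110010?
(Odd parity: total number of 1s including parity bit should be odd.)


Number of 1s in data: 7
Parity bit: 0

0


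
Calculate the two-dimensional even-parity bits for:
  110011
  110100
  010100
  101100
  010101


Row parities: 01011
Column parities: 101010

Row P: 01011, Col P: 101010, Corner: 1


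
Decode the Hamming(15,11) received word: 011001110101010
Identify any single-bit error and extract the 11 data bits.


Syndrome = 0: no error detected

Data: 10110101010 (no errors)


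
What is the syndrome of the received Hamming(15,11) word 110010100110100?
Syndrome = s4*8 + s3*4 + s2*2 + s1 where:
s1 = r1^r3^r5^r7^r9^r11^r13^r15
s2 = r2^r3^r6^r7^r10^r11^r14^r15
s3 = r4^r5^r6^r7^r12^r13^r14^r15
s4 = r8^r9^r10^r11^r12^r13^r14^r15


s1=1, s2=0, s3=1, s4=1

Syndrome = 13 (error at position 13)


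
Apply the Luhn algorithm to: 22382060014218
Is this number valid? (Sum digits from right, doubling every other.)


Luhn sum = 48
48 mod 10 = 8

Invalid (Luhn sum mod 10 = 8)


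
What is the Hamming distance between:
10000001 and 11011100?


XOR: 01011101
Count of 1s: 5

5


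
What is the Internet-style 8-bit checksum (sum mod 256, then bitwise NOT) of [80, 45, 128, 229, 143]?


Sum = 625 mod 256 = 113
Complement = 142

142


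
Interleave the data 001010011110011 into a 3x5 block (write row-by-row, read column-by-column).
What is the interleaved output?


Matrix:
  00101
  00111
  10011
Read columns: 001000110011111

001000110011111


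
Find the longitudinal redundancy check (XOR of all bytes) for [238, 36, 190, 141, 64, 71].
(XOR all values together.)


XOR chain: 238 ^ 36 ^ 190 ^ 141 ^ 64 ^ 71 = 254

254


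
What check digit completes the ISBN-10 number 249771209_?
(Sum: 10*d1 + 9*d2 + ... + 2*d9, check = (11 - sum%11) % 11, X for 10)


Weighted sum: 250
250 mod 11 = 8

Check digit: 3


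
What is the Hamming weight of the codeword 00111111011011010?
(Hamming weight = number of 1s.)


Counting 1s in 00111111011011010

11


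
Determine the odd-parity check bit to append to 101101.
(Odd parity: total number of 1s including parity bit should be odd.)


Number of 1s in data: 4
Parity bit: 1

1


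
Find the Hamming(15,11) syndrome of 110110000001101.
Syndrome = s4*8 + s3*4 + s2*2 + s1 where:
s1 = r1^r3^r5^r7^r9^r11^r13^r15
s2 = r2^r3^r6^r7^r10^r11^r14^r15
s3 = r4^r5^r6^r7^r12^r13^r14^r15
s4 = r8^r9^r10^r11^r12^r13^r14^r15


s1=0, s2=0, s3=1, s4=1

Syndrome = 12 (error at position 12)


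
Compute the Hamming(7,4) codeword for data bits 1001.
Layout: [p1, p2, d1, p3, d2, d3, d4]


Parity bits: p1=0, p2=0, p3=1

0011001


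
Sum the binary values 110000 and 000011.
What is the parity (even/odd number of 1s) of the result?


110000 = 48
000011 = 3
Sum = 51 = 110011
1s count = 4

even parity (4 ones in 110011)


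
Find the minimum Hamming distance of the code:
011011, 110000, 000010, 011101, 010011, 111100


Comparing all pairs, minimum distance: 1
Can detect 0 errors, correct 0 errors

1


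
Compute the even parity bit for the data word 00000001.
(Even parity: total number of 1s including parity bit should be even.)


Number of 1s in data: 1
Parity bit: 1

1


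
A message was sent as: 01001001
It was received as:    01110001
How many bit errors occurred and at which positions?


XOR: 00111000

3 error(s) at position(s): 2, 3, 4


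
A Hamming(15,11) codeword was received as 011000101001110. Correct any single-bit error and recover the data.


Syndrome = 0: no error detected

Data: 10011001110 (no errors)


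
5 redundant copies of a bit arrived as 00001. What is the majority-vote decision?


Ones: 1 out of 5
Threshold: 3

0 (1/5 voted 1)


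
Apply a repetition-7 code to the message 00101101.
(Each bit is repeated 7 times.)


Each bit -> 7 copies

00000000000000111111100000001111111111111100000001111111


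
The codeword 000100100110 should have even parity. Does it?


Number of 1s: 4

Yes, parity is correct (4 ones)


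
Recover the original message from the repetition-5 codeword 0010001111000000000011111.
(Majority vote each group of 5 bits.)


Groups: 00100, 01111, 00000, 00000, 11111
Majority votes: 01001

01001


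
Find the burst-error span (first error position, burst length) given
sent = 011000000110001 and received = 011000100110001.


XOR: 000000100000000

Burst at position 6, length 1


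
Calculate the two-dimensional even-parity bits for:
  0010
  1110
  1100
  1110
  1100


Row parities: 11010
Column parities: 0010

Row P: 11010, Col P: 0010, Corner: 1


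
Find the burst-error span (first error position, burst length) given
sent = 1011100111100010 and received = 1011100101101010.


XOR: 0000000010001000

Burst at position 8, length 5


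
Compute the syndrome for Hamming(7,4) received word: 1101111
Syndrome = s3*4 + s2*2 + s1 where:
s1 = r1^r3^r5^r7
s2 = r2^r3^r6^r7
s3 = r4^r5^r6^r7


s1=1, s2=1, s3=0

Syndrome = 3 (error at position 3)


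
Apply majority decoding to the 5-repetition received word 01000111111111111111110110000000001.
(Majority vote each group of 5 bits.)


Groups: 01000, 11111, 11111, 11111, 11011, 00000, 00001
Majority votes: 0111100

0111100


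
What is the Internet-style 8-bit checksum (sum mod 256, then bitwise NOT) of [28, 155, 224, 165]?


Sum = 572 mod 256 = 60
Complement = 195

195


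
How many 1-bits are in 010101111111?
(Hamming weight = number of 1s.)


Counting 1s in 010101111111

9


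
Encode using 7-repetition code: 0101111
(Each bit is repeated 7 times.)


Each bit -> 7 copies

0000000111111100000001111111111111111111111111111


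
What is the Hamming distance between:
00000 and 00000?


XOR: 00000
Count of 1s: 0

0


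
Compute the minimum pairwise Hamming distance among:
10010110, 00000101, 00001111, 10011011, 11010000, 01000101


Comparing all pairs, minimum distance: 1
Can detect 0 errors, correct 0 errors

1


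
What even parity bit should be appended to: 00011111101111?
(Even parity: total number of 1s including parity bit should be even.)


Number of 1s in data: 10
Parity bit: 0

0


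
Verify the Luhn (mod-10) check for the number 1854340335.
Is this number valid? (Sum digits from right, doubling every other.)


Luhn sum = 39
39 mod 10 = 9

Invalid (Luhn sum mod 10 = 9)


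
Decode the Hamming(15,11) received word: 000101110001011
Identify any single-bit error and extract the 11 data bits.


Syndrome = 0: no error detected

Data: 00110001011 (no errors)


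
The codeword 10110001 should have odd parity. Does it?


Number of 1s: 4

No, parity error (4 ones)


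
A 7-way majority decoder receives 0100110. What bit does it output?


Ones: 3 out of 7
Threshold: 4

0 (3/7 voted 1)


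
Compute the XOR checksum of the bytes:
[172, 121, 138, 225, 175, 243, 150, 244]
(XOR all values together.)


XOR chain: 172 ^ 121 ^ 138 ^ 225 ^ 175 ^ 243 ^ 150 ^ 244 = 128

128


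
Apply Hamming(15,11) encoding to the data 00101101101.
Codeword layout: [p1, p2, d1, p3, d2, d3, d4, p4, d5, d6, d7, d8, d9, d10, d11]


Parity bits: p1=1, p2=1, p3=0, p4=1

110001011101101


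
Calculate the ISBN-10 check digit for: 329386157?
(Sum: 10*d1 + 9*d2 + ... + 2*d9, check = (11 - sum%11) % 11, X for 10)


Weighted sum: 252
252 mod 11 = 10

Check digit: 1


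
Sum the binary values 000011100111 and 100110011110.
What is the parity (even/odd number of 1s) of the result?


000011100111 = 231
100110011110 = 2462
Sum = 2693 = 101010000101
1s count = 5

odd parity (5 ones in 101010000101)


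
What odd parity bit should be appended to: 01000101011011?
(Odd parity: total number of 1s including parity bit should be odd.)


Number of 1s in data: 7
Parity bit: 0

0


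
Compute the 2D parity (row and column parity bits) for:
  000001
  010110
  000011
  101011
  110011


Row parities: 11000
Column parities: 001100

Row P: 11000, Col P: 001100, Corner: 0


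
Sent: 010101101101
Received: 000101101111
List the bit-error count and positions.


XOR: 010000000010

2 error(s) at position(s): 1, 10


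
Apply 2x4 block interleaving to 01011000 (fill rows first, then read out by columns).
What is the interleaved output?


Matrix:
  0101
  1000
Read columns: 01100010

01100010


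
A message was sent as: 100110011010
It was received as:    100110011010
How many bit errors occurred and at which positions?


XOR: 000000000000

0 errors (received matches sent)


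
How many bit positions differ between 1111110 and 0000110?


XOR: 1111000
Count of 1s: 4

4


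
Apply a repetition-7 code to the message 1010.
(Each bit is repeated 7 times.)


Each bit -> 7 copies

1111111000000011111110000000


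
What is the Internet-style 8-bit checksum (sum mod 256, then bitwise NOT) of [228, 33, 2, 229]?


Sum = 492 mod 256 = 236
Complement = 19

19


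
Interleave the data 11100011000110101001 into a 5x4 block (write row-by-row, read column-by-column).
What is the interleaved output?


Matrix:
  1110
  0011
  0001
  1010
  1001
Read columns: 10011100001101001101

10011100001101001101


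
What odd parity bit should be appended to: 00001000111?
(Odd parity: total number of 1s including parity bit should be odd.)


Number of 1s in data: 4
Parity bit: 1

1


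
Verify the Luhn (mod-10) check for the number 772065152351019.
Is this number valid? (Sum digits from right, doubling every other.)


Luhn sum = 49
49 mod 10 = 9

Invalid (Luhn sum mod 10 = 9)


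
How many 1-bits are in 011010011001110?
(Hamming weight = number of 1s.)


Counting 1s in 011010011001110

8


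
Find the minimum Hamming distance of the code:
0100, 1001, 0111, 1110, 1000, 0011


Comparing all pairs, minimum distance: 1
Can detect 0 errors, correct 0 errors

1


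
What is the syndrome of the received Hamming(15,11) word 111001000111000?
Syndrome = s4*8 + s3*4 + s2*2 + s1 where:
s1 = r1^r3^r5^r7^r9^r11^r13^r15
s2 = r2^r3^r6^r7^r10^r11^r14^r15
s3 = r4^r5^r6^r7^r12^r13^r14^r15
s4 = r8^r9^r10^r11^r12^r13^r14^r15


s1=1, s2=1, s3=0, s4=1

Syndrome = 11 (error at position 11)


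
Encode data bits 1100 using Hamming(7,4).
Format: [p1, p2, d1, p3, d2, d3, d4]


Parity bits: p1=0, p2=1, p3=1

0111100


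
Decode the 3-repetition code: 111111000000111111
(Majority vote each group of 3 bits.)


Groups: 111, 111, 000, 000, 111, 111
Majority votes: 110011

110011


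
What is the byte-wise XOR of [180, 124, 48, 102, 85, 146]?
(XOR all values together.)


XOR chain: 180 ^ 124 ^ 48 ^ 102 ^ 85 ^ 146 = 89

89


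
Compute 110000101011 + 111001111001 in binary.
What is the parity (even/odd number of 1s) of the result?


110000101011 = 3115
111001111001 = 3705
Sum = 6820 = 1101010100100
1s count = 6

even parity (6 ones in 1101010100100)


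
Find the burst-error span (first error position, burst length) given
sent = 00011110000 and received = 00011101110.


XOR: 00000011110

Burst at position 6, length 4


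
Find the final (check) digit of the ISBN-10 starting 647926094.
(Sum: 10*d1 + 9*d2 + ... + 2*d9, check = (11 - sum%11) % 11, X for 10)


Weighted sum: 292
292 mod 11 = 6

Check digit: 5


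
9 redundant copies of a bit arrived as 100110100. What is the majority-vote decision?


Ones: 4 out of 9
Threshold: 5

0 (4/9 voted 1)


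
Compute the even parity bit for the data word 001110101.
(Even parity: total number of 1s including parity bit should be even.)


Number of 1s in data: 5
Parity bit: 1

1


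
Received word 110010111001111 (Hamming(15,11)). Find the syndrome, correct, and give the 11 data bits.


Syndrome = 0: no error detected

Data: 01011001111 (no errors)


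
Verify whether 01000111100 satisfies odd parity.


Number of 1s: 5

Yes, parity is correct (5 ones)


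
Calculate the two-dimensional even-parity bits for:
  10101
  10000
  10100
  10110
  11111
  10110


Row parities: 110111
Column parities: 01110

Row P: 110111, Col P: 01110, Corner: 1


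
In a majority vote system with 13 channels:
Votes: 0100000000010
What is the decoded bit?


Ones: 2 out of 13
Threshold: 7

0 (2/13 voted 1)


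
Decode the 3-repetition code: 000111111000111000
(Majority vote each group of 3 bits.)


Groups: 000, 111, 111, 000, 111, 000
Majority votes: 011010

011010


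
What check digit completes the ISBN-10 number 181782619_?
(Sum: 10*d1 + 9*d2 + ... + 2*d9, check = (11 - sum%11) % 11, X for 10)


Weighted sum: 242
242 mod 11 = 0

Check digit: 0


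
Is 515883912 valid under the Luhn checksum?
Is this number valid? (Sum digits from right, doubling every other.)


Luhn sum = 46
46 mod 10 = 6

Invalid (Luhn sum mod 10 = 6)


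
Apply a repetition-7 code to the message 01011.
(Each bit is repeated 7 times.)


Each bit -> 7 copies

00000001111111000000011111111111111


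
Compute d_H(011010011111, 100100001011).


XOR: 111110010100
Count of 1s: 7

7


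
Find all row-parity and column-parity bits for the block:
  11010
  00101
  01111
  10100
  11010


Row parities: 10001
Column parities: 11110

Row P: 10001, Col P: 11110, Corner: 0


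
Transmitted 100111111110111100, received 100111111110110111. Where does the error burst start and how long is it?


XOR: 000000000000001011

Burst at position 14, length 4


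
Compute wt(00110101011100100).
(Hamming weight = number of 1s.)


Counting 1s in 00110101011100100

8


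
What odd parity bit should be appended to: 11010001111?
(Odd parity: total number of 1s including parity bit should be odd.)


Number of 1s in data: 7
Parity bit: 0

0


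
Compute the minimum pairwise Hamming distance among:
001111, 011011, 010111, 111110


Comparing all pairs, minimum distance: 2
Can detect 1 errors, correct 0 errors

2


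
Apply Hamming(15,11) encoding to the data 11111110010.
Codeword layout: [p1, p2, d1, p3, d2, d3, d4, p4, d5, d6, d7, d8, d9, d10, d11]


Parity bits: p1=1, p2=0, p3=0, p4=0

101011101110010


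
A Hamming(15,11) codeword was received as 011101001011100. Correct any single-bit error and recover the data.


Syndrome = 0: no error detected

Data: 10101011100 (no errors)


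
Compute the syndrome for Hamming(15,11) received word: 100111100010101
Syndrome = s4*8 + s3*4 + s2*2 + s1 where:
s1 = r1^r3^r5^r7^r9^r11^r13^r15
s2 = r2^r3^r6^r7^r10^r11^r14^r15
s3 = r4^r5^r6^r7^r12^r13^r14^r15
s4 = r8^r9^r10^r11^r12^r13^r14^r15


s1=0, s2=0, s3=0, s4=1

Syndrome = 8 (error at position 8)


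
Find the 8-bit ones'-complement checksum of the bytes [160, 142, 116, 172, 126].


Sum = 716 mod 256 = 204
Complement = 51

51


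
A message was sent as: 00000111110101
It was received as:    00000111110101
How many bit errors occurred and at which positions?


XOR: 00000000000000

0 errors (received matches sent)


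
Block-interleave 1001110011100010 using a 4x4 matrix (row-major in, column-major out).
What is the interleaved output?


Matrix:
  1001
  1100
  1110
  0010
Read columns: 1110011000111000

1110011000111000


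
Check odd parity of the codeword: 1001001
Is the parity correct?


Number of 1s: 3

Yes, parity is correct (3 ones)


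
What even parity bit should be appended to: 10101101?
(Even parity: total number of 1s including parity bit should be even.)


Number of 1s in data: 5
Parity bit: 1

1


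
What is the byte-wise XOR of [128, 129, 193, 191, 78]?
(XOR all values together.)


XOR chain: 128 ^ 129 ^ 193 ^ 191 ^ 78 = 49

49


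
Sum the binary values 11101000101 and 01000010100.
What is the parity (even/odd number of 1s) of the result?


11101000101 = 1861
01000010100 = 532
Sum = 2393 = 100101011001
1s count = 6

even parity (6 ones in 100101011001)


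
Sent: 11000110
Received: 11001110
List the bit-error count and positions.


XOR: 00001000

1 error(s) at position(s): 4


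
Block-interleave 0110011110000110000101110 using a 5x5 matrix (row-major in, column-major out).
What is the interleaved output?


Matrix:
  01100
  11110
  00011
  00001
  01110
Read columns: 0100011001110010110100110

0100011001110010110100110


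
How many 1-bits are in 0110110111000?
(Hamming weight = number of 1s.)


Counting 1s in 0110110111000

7


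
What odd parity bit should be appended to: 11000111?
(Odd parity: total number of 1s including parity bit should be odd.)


Number of 1s in data: 5
Parity bit: 0

0


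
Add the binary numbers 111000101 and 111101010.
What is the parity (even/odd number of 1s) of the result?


111000101 = 453
111101010 = 490
Sum = 943 = 1110101111
1s count = 8

even parity (8 ones in 1110101111)


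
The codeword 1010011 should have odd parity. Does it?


Number of 1s: 4

No, parity error (4 ones)


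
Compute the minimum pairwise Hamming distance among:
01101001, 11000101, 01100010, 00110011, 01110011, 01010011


Comparing all pairs, minimum distance: 1
Can detect 0 errors, correct 0 errors

1


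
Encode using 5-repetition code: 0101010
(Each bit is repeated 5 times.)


Each bit -> 5 copies

00000111110000011111000001111100000


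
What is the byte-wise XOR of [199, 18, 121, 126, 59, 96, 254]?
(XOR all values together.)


XOR chain: 199 ^ 18 ^ 121 ^ 126 ^ 59 ^ 96 ^ 254 = 119

119


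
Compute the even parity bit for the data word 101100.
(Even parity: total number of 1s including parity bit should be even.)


Number of 1s in data: 3
Parity bit: 1

1


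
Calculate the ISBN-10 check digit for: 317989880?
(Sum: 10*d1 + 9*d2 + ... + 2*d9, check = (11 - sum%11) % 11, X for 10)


Weighted sum: 307
307 mod 11 = 10

Check digit: 1


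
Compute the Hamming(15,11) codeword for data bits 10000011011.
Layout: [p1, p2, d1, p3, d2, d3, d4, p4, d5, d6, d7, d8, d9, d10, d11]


Parity bits: p1=1, p2=0, p3=1, p4=0

101100000011011


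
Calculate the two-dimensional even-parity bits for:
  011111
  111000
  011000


Row parities: 110
Column parities: 111111

Row P: 110, Col P: 111111, Corner: 0


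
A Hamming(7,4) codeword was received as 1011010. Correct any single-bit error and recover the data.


Syndrome = 0: no error detected

Data: 1010 (no errors)


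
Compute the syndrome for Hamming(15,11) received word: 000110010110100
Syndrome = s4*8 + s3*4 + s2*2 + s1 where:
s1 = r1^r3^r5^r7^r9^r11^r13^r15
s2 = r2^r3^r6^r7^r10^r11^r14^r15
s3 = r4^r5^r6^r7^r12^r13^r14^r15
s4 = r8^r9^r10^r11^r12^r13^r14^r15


s1=1, s2=0, s3=1, s4=0

Syndrome = 5 (error at position 5)


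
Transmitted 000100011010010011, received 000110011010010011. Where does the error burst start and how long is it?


XOR: 000010000000000000

Burst at position 4, length 1


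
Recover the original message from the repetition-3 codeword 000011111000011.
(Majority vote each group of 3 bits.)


Groups: 000, 011, 111, 000, 011
Majority votes: 01101

01101


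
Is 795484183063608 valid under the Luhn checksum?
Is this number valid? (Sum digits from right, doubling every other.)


Luhn sum = 82
82 mod 10 = 2

Invalid (Luhn sum mod 10 = 2)


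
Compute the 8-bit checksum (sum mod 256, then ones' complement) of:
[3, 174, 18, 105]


Sum = 300 mod 256 = 44
Complement = 211

211


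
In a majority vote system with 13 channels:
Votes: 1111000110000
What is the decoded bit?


Ones: 6 out of 13
Threshold: 7

0 (6/13 voted 1)


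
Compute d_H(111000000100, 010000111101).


XOR: 101000111001
Count of 1s: 6

6


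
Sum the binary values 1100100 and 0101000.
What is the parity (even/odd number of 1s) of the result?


1100100 = 100
0101000 = 40
Sum = 140 = 10001100
1s count = 3

odd parity (3 ones in 10001100)


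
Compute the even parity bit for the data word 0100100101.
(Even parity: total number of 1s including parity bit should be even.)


Number of 1s in data: 4
Parity bit: 0

0


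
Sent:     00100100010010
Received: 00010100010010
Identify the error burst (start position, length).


XOR: 00110000000000

Burst at position 2, length 2


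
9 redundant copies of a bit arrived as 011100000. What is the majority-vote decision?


Ones: 3 out of 9
Threshold: 5

0 (3/9 voted 1)


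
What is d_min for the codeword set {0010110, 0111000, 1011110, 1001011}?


Comparing all pairs, minimum distance: 2
Can detect 1 errors, correct 0 errors

2


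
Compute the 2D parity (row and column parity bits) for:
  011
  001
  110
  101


Row parities: 0100
Column parities: 001

Row P: 0100, Col P: 001, Corner: 1


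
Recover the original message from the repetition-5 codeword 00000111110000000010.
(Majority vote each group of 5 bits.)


Groups: 00000, 11111, 00000, 00010
Majority votes: 0100

0100


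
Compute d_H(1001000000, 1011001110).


XOR: 0010001110
Count of 1s: 4

4


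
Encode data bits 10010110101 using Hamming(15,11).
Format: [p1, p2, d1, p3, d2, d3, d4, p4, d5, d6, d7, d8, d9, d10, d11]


Parity bits: p1=1, p2=1, p3=1, p4=0

111100100110101


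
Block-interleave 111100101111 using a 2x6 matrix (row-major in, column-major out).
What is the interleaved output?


Matrix:
  111100
  101111
Read columns: 111011110101

111011110101


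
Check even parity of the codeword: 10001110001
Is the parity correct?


Number of 1s: 5

No, parity error (5 ones)


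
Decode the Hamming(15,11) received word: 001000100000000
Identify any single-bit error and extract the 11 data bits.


Syndrome = 4: error at position 4

Data: 10010000000 (corrected bit 4)


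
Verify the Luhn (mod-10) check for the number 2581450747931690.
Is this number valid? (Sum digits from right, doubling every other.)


Luhn sum = 81
81 mod 10 = 1

Invalid (Luhn sum mod 10 = 1)


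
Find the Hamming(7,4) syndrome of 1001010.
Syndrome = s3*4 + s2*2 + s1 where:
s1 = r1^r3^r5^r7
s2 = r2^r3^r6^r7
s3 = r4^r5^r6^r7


s1=1, s2=1, s3=0

Syndrome = 3 (error at position 3)


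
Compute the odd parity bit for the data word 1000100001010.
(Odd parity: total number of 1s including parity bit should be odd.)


Number of 1s in data: 4
Parity bit: 1

1


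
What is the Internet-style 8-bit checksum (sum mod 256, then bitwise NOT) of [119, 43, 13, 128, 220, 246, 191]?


Sum = 960 mod 256 = 192
Complement = 63

63


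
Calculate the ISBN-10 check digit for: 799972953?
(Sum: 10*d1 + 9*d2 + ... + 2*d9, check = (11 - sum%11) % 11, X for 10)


Weighted sum: 395
395 mod 11 = 10

Check digit: 1


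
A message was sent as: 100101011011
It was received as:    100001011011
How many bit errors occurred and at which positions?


XOR: 000100000000

1 error(s) at position(s): 3


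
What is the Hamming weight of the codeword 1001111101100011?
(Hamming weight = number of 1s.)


Counting 1s in 1001111101100011

10


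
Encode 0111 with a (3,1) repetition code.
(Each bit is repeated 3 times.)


Each bit -> 3 copies

000111111111


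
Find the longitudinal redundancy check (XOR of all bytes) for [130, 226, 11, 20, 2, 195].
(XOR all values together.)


XOR chain: 130 ^ 226 ^ 11 ^ 20 ^ 2 ^ 195 = 190

190


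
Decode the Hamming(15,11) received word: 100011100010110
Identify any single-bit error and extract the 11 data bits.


Syndrome = 13: error at position 13

Data: 01110010010 (corrected bit 13)


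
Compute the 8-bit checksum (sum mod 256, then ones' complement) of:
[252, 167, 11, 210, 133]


Sum = 773 mod 256 = 5
Complement = 250

250


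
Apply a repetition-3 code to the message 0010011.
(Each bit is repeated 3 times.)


Each bit -> 3 copies

000000111000000111111


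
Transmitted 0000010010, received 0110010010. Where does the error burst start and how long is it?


XOR: 0110000000

Burst at position 1, length 2


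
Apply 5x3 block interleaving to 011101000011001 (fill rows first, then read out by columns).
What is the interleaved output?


Matrix:
  011
  101
  000
  011
  001
Read columns: 010001001011011

010001001011011


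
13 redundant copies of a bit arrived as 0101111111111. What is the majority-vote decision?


Ones: 11 out of 13
Threshold: 7

1 (11/13 voted 1)


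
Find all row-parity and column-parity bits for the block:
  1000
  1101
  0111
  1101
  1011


Row parities: 11111
Column parities: 0100

Row P: 11111, Col P: 0100, Corner: 1


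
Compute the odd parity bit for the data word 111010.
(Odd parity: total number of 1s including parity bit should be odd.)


Number of 1s in data: 4
Parity bit: 1

1


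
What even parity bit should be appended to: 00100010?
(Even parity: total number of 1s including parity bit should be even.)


Number of 1s in data: 2
Parity bit: 0

0


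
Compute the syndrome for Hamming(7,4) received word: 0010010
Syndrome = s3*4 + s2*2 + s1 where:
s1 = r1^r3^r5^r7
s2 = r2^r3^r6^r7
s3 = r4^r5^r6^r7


s1=1, s2=0, s3=1

Syndrome = 5 (error at position 5)


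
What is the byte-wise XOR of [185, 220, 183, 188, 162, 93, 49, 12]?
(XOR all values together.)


XOR chain: 185 ^ 220 ^ 183 ^ 188 ^ 162 ^ 93 ^ 49 ^ 12 = 172

172


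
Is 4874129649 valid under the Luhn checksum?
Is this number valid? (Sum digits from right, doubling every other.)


Luhn sum = 61
61 mod 10 = 1

Invalid (Luhn sum mod 10 = 1)


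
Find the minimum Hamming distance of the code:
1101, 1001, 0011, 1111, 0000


Comparing all pairs, minimum distance: 1
Can detect 0 errors, correct 0 errors

1


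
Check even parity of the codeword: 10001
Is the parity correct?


Number of 1s: 2

Yes, parity is correct (2 ones)


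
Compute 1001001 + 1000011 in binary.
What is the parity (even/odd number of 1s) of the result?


1001001 = 73
1000011 = 67
Sum = 140 = 10001100
1s count = 3

odd parity (3 ones in 10001100)


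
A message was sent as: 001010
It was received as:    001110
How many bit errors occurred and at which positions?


XOR: 000100

1 error(s) at position(s): 3


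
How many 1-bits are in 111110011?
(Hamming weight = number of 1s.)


Counting 1s in 111110011

7


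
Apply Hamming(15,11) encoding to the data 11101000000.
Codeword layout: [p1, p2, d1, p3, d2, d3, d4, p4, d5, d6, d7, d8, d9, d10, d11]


Parity bits: p1=1, p2=0, p3=0, p4=1

101011011000000


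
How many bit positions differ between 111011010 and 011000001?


XOR: 100011011
Count of 1s: 5

5


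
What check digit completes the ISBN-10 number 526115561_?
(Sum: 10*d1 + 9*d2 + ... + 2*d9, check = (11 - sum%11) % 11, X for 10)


Weighted sum: 194
194 mod 11 = 7

Check digit: 4


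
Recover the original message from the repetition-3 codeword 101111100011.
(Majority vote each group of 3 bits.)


Groups: 101, 111, 100, 011
Majority votes: 1101

1101


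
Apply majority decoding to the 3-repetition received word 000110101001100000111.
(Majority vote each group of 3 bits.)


Groups: 000, 110, 101, 001, 100, 000, 111
Majority votes: 0110001

0110001


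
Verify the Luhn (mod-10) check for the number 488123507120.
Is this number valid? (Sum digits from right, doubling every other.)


Luhn sum = 42
42 mod 10 = 2

Invalid (Luhn sum mod 10 = 2)


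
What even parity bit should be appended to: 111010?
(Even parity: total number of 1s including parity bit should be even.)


Number of 1s in data: 4
Parity bit: 0

0


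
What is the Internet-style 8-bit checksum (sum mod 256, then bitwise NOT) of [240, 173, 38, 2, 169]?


Sum = 622 mod 256 = 110
Complement = 145

145


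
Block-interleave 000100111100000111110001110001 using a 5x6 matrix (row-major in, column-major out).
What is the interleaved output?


Matrix:
  000100
  111100
  000111
  110001
  110001
Read columns: 010110101101000111000010000111

010110101101000111000010000111


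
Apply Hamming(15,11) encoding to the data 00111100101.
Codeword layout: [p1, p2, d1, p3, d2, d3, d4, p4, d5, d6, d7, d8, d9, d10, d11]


Parity bits: p1=0, p2=0, p3=0, p4=0

000001101100101


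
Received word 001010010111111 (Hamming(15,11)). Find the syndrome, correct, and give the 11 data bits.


Syndrome = 15: error at position 15

Data: 11000111110 (corrected bit 15)


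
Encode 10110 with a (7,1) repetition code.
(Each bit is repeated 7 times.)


Each bit -> 7 copies

11111110000000111111111111110000000


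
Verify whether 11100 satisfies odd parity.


Number of 1s: 3

Yes, parity is correct (3 ones)


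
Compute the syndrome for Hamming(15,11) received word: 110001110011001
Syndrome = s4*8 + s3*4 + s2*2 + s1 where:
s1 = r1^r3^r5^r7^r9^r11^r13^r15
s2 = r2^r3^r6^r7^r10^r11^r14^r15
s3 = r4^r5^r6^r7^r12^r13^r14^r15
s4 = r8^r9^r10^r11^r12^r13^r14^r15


s1=0, s2=1, s3=0, s4=0

Syndrome = 2 (error at position 2)


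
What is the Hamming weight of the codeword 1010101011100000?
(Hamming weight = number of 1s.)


Counting 1s in 1010101011100000

7


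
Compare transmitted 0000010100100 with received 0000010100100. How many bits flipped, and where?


XOR: 0000000000000

0 errors (received matches sent)


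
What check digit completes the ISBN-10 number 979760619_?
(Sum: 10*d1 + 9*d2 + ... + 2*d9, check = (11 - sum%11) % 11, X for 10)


Weighted sum: 355
355 mod 11 = 3

Check digit: 8


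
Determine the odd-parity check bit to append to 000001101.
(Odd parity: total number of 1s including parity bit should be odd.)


Number of 1s in data: 3
Parity bit: 0

0


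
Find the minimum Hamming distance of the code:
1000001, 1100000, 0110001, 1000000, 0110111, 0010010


Comparing all pairs, minimum distance: 1
Can detect 0 errors, correct 0 errors

1


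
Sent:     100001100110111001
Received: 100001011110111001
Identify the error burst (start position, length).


XOR: 000000111000000000

Burst at position 6, length 3


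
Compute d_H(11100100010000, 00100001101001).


XOR: 11000101111001
Count of 1s: 8

8


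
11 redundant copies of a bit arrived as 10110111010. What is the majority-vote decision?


Ones: 7 out of 11
Threshold: 6

1 (7/11 voted 1)


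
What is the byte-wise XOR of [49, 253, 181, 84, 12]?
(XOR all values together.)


XOR chain: 49 ^ 253 ^ 181 ^ 84 ^ 12 = 33

33


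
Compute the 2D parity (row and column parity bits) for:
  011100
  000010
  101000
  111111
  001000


Row parities: 11001
Column parities: 000001

Row P: 11001, Col P: 000001, Corner: 1


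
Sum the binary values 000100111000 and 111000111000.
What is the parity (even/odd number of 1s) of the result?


000100111000 = 312
111000111000 = 3640
Sum = 3952 = 111101110000
1s count = 7

odd parity (7 ones in 111101110000)


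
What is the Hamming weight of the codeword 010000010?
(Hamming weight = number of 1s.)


Counting 1s in 010000010

2


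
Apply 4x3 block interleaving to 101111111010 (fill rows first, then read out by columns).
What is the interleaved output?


Matrix:
  101
  111
  111
  010
Read columns: 111001111110

111001111110


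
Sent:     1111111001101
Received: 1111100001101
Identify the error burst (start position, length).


XOR: 0000011000000

Burst at position 5, length 2


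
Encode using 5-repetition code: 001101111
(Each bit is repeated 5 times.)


Each bit -> 5 copies

000000000011111111110000011111111111111111111


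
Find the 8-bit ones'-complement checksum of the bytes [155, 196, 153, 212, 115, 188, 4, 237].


Sum = 1260 mod 256 = 236
Complement = 19

19


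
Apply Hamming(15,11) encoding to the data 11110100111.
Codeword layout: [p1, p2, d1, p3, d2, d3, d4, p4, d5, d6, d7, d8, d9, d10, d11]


Parity bits: p1=1, p2=0, p3=0, p4=0

101011100100111


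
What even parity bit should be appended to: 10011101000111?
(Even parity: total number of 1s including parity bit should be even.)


Number of 1s in data: 8
Parity bit: 0

0


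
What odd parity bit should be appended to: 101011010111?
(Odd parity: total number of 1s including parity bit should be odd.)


Number of 1s in data: 8
Parity bit: 1

1


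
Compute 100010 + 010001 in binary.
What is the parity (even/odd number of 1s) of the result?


100010 = 34
010001 = 17
Sum = 51 = 110011
1s count = 4

even parity (4 ones in 110011)


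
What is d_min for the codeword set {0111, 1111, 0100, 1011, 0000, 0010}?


Comparing all pairs, minimum distance: 1
Can detect 0 errors, correct 0 errors

1


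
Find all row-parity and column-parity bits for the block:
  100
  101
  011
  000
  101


Row parities: 10000
Column parities: 111

Row P: 10000, Col P: 111, Corner: 1


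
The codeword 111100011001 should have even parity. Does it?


Number of 1s: 7

No, parity error (7 ones)


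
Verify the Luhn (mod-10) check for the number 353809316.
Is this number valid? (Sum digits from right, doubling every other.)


Luhn sum = 34
34 mod 10 = 4

Invalid (Luhn sum mod 10 = 4)


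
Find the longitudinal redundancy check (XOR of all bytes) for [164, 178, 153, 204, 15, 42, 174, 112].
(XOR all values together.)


XOR chain: 164 ^ 178 ^ 153 ^ 204 ^ 15 ^ 42 ^ 174 ^ 112 = 184

184


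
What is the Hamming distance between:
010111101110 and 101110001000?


XOR: 111001100110
Count of 1s: 7

7


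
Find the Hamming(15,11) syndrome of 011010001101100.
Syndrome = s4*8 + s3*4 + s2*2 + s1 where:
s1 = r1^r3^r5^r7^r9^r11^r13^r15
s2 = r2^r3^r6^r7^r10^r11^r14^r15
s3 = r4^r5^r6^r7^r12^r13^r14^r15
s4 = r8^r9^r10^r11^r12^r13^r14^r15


s1=0, s2=1, s3=1, s4=0

Syndrome = 6 (error at position 6)
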